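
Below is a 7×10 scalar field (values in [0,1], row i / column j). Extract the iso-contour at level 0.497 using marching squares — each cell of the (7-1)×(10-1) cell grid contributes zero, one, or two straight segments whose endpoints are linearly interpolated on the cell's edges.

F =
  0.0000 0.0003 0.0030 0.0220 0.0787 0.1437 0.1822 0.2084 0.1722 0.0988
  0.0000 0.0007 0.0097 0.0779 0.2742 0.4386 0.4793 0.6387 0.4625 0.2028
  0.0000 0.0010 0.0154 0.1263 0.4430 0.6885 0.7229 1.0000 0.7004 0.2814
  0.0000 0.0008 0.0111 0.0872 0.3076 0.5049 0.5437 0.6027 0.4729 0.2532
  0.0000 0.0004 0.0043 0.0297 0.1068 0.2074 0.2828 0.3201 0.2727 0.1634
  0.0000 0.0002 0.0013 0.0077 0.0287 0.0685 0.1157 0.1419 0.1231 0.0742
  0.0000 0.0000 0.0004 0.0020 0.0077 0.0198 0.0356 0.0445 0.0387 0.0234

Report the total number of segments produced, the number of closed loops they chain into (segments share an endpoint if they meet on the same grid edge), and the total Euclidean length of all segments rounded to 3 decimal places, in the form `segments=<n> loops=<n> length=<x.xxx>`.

segments=14 loops=1 length=10.733

cell (0,6): code 0100 → (0.671,7.000)–(1.000,6.111)
cell (0,7): code 1000 → (1.000,7.804)–(0.671,7.000)
cell (1,4): code 0100 → (1.234,5.000)–(2.000,4.220)
cell (1,5): code 1100 → (1.073,6.000)–(1.234,5.000)
cell (1,6): code 1110 → (1.000,6.111)–(1.073,6.000)
cell (1,7): code 1101 → (1.145,8.000)–(1.000,7.804)
cell (1,8): code 1000 → (2.000,8.485)–(1.145,8.000)
cell (2,4): code 0110 → (2.000,4.220)–(3.000,4.960)
cell (2,7): code 1011 → (3.000,7.814)–(2.894,8.000)
cell (2,8): code 0001 → (2.894,8.000)–(2.000,8.485)
cell (3,4): code 0010 → (3.000,4.960)–(3.027,5.000)
cell (3,5): code 0011 → (3.027,5.000)–(3.179,6.000)
cell (3,6): code 0011 → (3.179,6.000)–(3.374,7.000)
cell (3,7): code 0001 → (3.374,7.000)–(3.000,7.814)
total: 14 segments, chained into 1 closed loop(s), length Σ = 10.732602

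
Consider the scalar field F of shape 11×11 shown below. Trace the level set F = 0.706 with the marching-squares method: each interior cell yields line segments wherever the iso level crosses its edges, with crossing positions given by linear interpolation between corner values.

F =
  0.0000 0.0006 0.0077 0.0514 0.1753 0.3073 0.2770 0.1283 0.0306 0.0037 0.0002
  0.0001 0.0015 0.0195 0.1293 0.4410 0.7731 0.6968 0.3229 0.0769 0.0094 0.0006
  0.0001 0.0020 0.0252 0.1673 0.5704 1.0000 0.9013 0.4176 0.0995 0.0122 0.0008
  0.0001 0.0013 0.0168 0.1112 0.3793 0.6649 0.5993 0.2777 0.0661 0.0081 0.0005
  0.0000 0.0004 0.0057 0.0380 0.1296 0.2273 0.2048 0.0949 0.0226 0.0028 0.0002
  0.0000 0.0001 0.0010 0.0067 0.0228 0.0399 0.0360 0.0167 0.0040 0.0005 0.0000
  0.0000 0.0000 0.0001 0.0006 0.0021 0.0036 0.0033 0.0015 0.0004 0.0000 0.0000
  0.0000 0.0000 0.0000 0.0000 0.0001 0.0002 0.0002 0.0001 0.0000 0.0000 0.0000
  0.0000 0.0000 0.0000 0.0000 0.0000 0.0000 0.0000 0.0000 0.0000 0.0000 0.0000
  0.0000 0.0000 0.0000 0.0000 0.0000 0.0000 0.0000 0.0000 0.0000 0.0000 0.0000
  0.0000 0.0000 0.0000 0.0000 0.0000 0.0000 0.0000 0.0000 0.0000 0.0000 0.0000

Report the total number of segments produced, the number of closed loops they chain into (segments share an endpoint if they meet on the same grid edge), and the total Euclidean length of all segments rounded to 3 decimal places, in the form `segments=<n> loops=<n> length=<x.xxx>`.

cell (0,4): code 0100 → (0.856,5.000)–(1.000,4.798)
cell (0,5): code 1000 → (1.000,5.879)–(0.856,5.000)
cell (1,4): code 0110 → (1.000,4.798)–(2.000,4.316)
cell (1,5): code 1101 → (1.045,6.000)–(1.000,5.879)
cell (1,6): code 1000 → (2.000,6.404)–(1.045,6.000)
cell (2,4): code 0010 → (2.000,4.316)–(2.877,5.000)
cell (2,5): code 0011 → (2.877,5.000)–(2.647,6.000)
cell (2,6): code 0001 → (2.647,6.000)–(2.000,6.404)
total: 8 segments, chained into 1 closed loop(s), length Σ = 6.316411

segments=8 loops=1 length=6.316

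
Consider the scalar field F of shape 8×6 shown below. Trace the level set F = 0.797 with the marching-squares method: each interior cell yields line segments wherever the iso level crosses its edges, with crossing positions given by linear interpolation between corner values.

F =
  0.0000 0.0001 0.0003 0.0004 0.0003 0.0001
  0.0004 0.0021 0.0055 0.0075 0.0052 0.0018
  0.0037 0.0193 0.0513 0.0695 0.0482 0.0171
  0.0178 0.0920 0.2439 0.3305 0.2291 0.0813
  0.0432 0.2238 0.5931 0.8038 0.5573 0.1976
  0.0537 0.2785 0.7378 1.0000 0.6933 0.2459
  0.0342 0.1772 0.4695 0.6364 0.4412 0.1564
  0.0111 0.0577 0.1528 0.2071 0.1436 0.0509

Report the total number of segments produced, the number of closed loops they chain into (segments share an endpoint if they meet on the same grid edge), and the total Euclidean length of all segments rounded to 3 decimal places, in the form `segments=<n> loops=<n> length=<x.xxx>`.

segments=6 loops=1 length=4.316

cell (3,2): code 0100 → (3.986,3.000)–(4.000,2.968)
cell (3,3): code 1000 → (4.000,3.028)–(3.986,3.000)
cell (4,2): code 0110 → (4.000,2.968)–(5.000,2.226)
cell (4,3): code 1001 → (5.000,3.662)–(4.000,3.028)
cell (5,2): code 0010 → (5.000,2.226)–(5.558,3.000)
cell (5,3): code 0001 → (5.558,3.000)–(5.000,3.662)
total: 6 segments, chained into 1 closed loop(s), length Σ = 4.316249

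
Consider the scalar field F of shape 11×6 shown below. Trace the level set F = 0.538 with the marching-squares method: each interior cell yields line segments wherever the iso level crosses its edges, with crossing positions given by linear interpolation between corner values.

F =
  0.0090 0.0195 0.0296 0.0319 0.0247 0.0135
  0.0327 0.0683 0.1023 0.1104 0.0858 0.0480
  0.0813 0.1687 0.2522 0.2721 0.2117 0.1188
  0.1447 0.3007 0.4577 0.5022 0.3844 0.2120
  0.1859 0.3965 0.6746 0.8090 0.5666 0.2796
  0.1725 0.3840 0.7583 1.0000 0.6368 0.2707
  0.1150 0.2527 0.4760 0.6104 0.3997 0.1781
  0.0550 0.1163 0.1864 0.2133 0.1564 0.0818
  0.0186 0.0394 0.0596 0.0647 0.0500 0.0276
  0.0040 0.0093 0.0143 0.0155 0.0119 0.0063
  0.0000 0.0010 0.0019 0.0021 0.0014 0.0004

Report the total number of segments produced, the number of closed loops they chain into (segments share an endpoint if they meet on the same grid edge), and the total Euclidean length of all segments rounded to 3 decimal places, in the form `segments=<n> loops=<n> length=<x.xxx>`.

cell (3,1): code 0100 → (3.370,2.000)–(4.000,1.509)
cell (3,2): code 1100 → (3.117,3.000)–(3.370,2.000)
cell (3,3): code 1100 → (3.843,4.000)–(3.117,3.000)
cell (3,4): code 1000 → (4.000,4.100)–(3.843,4.000)
cell (4,1): code 0110 → (4.000,1.509)–(5.000,1.411)
cell (4,4): code 1001 → (5.000,4.270)–(4.000,4.100)
cell (5,1): code 0010 → (5.000,1.411)–(5.780,2.000)
cell (5,2): code 0111 → (5.780,2.000)–(6.000,2.461)
cell (5,3): code 1011 → (6.000,3.344)–(5.417,4.000)
cell (5,4): code 0001 → (5.417,4.000)–(5.000,4.270)
cell (6,2): code 0010 → (6.000,2.461)–(6.182,3.000)
cell (6,3): code 0001 → (6.182,3.000)–(6.000,3.344)
total: 12 segments, chained into 1 closed loop(s), length Σ = 9.091946

segments=12 loops=1 length=9.092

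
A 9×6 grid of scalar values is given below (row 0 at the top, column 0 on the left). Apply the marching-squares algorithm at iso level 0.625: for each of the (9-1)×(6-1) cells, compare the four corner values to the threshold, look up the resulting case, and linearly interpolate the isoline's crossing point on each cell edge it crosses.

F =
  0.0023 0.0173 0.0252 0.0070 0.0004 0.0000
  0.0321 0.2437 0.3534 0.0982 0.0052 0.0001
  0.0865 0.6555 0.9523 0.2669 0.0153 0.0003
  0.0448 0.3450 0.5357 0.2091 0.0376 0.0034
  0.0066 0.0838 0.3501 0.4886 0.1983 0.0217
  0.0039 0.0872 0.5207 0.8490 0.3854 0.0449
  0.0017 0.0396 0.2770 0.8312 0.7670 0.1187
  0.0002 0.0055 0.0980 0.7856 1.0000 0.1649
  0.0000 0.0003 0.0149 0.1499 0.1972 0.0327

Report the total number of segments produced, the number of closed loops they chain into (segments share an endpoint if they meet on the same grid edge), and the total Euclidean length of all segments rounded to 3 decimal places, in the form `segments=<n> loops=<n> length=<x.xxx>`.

segments=16 loops=2 length=12.221

cell (1,0): code 0100 → (1.926,1.000)–(2.000,0.946)
cell (1,1): code 1100 → (1.453,2.000)–(1.926,1.000)
cell (1,2): code 1000 → (2.000,2.478)–(1.453,2.000)
cell (2,0): code 0010 → (2.000,0.946)–(2.098,1.000)
cell (2,1): code 0011 → (2.098,1.000)–(2.786,2.000)
cell (2,2): code 0001 → (2.786,2.000)–(2.000,2.478)
cell (4,2): code 0100 → (4.378,3.000)–(5.000,2.318)
cell (4,3): code 1000 → (5.000,3.483)–(4.378,3.000)
cell (5,2): code 0110 → (5.000,2.318)–(6.000,2.628)
cell (5,3): code 1101 → (5.628,4.000)–(5.000,3.483)
cell (5,4): code 1000 → (6.000,4.219)–(5.628,4.000)
cell (6,2): code 0110 → (6.000,2.628)–(7.000,2.766)
cell (6,4): code 1001 → (7.000,4.449)–(6.000,4.219)
cell (7,2): code 0010 → (7.000,2.766)–(7.253,3.000)
cell (7,3): code 0011 → (7.253,3.000)–(7.467,4.000)
cell (7,4): code 0001 → (7.467,4.000)–(7.000,4.449)
total: 16 segments, chained into 2 closed loop(s), length Σ = 12.220580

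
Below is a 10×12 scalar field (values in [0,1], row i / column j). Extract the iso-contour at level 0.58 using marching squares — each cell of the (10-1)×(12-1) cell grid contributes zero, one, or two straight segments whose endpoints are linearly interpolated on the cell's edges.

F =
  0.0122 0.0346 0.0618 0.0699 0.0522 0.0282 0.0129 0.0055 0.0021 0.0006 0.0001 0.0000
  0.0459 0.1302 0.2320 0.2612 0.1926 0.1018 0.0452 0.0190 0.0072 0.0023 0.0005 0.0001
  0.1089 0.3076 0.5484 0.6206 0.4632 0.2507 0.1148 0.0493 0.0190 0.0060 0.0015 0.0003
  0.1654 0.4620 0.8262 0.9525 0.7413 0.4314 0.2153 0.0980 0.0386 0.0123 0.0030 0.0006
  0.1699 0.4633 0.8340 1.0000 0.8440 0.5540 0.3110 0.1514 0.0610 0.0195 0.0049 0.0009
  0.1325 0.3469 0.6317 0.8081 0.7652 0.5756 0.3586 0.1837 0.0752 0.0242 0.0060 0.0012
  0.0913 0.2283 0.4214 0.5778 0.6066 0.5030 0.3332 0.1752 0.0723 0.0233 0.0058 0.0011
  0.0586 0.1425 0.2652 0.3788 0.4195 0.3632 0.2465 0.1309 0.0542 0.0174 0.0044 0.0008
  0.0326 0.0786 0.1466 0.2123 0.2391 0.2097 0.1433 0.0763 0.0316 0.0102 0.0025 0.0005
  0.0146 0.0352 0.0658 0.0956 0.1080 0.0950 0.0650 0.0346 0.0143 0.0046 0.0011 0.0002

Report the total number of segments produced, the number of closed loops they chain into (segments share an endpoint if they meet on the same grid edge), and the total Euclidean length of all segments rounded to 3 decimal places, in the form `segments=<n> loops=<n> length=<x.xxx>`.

cell (1,2): code 0100 → (1.887,3.000)–(2.000,2.438)
cell (1,3): code 1000 → (2.000,3.258)–(1.887,3.000)
cell (2,1): code 0100 → (2.114,2.000)–(3.000,1.324)
cell (2,2): code 1110 → (2.000,2.438)–(2.114,2.000)
cell (2,3): code 1101 → (2.420,4.000)–(2.000,3.258)
cell (2,4): code 1000 → (3.000,4.520)–(2.420,4.000)
cell (3,1): code 0110 → (3.000,1.324)–(4.000,1.315)
cell (3,4): code 1001 → (4.000,4.910)–(3.000,4.520)
cell (4,1): code 0110 → (4.000,1.315)–(5.000,1.818)
cell (4,4): code 1001 → (5.000,4.977)–(4.000,4.910)
cell (5,1): code 0010 → (5.000,1.818)–(5.246,2.000)
cell (5,2): code 0011 → (5.246,2.000)–(5.990,3.000)
cell (5,3): code 0111 → (5.990,3.000)–(6.000,3.076)
cell (5,4): code 1001 → (6.000,4.257)–(5.000,4.977)
cell (6,3): code 0010 → (6.000,3.076)–(6.142,4.000)
cell (6,4): code 0001 → (6.142,4.000)–(6.000,4.257)
total: 16 segments, chained into 1 closed loop(s), length Σ = 12.338800

segments=16 loops=1 length=12.339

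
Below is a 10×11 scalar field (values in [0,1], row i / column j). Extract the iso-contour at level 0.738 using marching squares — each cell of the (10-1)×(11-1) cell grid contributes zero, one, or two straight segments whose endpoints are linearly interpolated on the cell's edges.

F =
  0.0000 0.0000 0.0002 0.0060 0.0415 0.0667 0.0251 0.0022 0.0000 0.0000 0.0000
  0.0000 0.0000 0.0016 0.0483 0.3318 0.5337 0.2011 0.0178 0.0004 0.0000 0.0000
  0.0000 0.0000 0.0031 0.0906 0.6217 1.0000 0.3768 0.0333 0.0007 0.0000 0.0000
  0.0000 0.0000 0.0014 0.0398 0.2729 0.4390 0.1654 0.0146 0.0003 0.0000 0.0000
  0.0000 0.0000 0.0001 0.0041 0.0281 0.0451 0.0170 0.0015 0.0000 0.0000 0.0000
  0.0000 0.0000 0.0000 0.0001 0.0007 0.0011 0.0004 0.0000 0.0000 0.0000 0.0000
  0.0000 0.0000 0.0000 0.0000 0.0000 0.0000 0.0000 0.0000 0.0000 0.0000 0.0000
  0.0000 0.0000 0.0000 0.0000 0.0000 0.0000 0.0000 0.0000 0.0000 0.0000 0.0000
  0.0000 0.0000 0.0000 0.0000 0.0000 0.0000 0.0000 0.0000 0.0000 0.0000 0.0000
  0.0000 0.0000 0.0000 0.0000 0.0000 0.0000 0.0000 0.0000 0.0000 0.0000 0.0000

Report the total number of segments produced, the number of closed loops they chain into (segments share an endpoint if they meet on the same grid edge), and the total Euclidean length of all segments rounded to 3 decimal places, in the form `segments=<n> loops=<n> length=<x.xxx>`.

cell (1,4): code 0100 → (1.438,5.000)–(2.000,4.307)
cell (1,5): code 1000 → (2.000,5.420)–(1.438,5.000)
cell (2,4): code 0010 → (2.000,4.307)–(2.467,5.000)
cell (2,5): code 0001 → (2.467,5.000)–(2.000,5.420)
total: 4 segments, chained into 1 closed loop(s), length Σ = 3.057269

segments=4 loops=1 length=3.057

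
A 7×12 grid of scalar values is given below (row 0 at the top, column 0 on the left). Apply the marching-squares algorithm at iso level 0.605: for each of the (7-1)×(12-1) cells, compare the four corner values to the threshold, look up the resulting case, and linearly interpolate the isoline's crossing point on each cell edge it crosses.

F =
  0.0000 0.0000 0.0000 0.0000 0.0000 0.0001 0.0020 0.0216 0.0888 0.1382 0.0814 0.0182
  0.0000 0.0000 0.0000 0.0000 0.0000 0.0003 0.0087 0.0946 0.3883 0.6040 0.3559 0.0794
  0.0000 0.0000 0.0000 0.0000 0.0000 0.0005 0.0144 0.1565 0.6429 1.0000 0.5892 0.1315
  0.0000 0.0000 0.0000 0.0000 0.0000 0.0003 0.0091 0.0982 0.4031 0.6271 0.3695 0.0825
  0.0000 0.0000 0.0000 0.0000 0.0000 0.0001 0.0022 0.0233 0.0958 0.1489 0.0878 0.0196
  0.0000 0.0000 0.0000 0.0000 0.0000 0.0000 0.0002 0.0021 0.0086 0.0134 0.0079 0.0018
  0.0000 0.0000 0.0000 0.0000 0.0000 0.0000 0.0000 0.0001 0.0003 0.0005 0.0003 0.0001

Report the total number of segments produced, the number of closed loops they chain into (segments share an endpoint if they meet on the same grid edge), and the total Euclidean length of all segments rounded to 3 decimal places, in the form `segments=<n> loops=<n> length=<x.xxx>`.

segments=8 loops=1 length=5.810

cell (1,7): code 0100 → (1.851,8.000)–(2.000,7.922)
cell (1,8): code 1100 → (1.003,9.000)–(1.851,8.000)
cell (1,9): code 1000 → (2.000,9.962)–(1.003,9.000)
cell (2,7): code 0010 → (2.000,7.922)–(2.158,8.000)
cell (2,8): code 0111 → (2.158,8.000)–(3.000,8.901)
cell (2,9): code 1001 → (3.000,9.086)–(2.000,9.962)
cell (3,8): code 0010 → (3.000,8.901)–(3.046,9.000)
cell (3,9): code 0001 → (3.046,9.000)–(3.000,9.086)
total: 8 segments, chained into 1 closed loop(s), length Σ = 5.810305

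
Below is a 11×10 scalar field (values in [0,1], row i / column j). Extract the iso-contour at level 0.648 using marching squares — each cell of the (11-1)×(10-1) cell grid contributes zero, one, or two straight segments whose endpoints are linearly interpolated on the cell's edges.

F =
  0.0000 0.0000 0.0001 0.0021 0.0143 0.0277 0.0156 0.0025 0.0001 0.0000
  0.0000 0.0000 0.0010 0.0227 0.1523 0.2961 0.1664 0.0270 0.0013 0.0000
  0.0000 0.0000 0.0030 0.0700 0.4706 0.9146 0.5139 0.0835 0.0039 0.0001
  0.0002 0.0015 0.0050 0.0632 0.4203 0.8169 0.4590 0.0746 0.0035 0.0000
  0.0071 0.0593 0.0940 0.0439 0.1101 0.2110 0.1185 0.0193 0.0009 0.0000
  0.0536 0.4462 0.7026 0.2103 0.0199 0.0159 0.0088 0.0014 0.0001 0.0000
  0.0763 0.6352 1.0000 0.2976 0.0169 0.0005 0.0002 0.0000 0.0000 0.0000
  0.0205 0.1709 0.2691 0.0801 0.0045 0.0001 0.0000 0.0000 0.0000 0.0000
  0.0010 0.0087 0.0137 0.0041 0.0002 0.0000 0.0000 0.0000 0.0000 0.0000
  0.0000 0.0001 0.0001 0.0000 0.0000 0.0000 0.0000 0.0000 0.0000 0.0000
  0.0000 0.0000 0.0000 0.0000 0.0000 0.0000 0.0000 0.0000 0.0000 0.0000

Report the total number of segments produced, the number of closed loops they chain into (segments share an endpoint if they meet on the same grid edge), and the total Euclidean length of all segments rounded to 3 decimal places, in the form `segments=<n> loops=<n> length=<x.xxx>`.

segments=12 loops=2 length=9.094

cell (1,4): code 0100 → (1.569,5.000)–(2.000,4.400)
cell (1,5): code 1000 → (2.000,5.665)–(1.569,5.000)
cell (2,4): code 0110 → (2.000,4.400)–(3.000,4.574)
cell (2,5): code 1001 → (3.000,5.472)–(2.000,5.665)
cell (3,4): code 0010 → (3.000,4.574)–(3.279,5.000)
cell (3,5): code 0001 → (3.279,5.000)–(3.000,5.472)
cell (4,1): code 0100 → (4.910,2.000)–(5.000,1.787)
cell (4,2): code 1000 → (5.000,2.111)–(4.910,2.000)
cell (5,1): code 0110 → (5.000,1.787)–(6.000,1.035)
cell (5,2): code 1001 → (6.000,2.501)–(5.000,2.111)
cell (6,1): code 0010 → (6.000,1.035)–(6.482,2.000)
cell (6,2): code 0001 → (6.482,2.000)–(6.000,2.501)
total: 12 segments, chained into 2 closed loop(s), length Σ = 9.094464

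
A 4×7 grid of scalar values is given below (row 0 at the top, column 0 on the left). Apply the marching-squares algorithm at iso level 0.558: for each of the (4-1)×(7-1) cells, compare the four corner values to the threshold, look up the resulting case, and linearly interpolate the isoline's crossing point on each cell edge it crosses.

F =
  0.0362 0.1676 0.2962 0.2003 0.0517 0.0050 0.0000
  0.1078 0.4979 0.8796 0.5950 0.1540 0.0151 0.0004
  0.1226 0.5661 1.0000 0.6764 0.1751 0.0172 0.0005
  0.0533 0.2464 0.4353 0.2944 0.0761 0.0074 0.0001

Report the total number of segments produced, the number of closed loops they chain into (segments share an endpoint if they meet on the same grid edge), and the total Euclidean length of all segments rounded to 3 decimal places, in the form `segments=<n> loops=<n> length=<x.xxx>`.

cell (0,1): code 0100 → (0.449,2.000)–(1.000,1.157)
cell (0,2): code 1100 → (0.906,3.000)–(0.449,2.000)
cell (0,3): code 1000 → (1.000,3.084)–(0.906,3.000)
cell (1,0): code 0100 → (1.881,1.000)–(2.000,0.982)
cell (1,1): code 1110 → (1.000,1.157)–(1.881,1.000)
cell (1,3): code 1001 → (2.000,3.236)–(1.000,3.084)
cell (2,0): code 0010 → (2.000,0.982)–(2.025,1.000)
cell (2,1): code 0011 → (2.025,1.000)–(2.783,2.000)
cell (2,2): code 0011 → (2.783,2.000)–(2.310,3.000)
cell (2,3): code 0001 → (2.310,3.000)–(2.000,3.236)
total: 10 segments, chained into 1 closed loop(s), length Σ = 7.040712

segments=10 loops=1 length=7.041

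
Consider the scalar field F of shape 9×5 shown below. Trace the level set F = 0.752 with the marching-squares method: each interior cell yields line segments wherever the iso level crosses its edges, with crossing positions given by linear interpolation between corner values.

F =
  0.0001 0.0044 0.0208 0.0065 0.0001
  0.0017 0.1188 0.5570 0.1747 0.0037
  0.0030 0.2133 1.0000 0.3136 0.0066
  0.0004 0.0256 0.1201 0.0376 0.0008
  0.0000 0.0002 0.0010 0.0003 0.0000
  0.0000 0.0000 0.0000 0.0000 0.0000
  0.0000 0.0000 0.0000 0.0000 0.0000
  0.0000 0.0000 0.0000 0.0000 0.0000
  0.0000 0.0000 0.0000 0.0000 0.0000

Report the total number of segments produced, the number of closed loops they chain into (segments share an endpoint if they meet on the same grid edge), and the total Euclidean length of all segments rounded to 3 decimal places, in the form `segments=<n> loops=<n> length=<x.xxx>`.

segments=4 loops=1 length=2.190

cell (1,1): code 0100 → (1.440,2.000)–(2.000,1.685)
cell (1,2): code 1000 → (2.000,2.361)–(1.440,2.000)
cell (2,1): code 0010 → (2.000,1.685)–(2.282,2.000)
cell (2,2): code 0001 → (2.282,2.000)–(2.000,2.361)
total: 4 segments, chained into 1 closed loop(s), length Σ = 2.189867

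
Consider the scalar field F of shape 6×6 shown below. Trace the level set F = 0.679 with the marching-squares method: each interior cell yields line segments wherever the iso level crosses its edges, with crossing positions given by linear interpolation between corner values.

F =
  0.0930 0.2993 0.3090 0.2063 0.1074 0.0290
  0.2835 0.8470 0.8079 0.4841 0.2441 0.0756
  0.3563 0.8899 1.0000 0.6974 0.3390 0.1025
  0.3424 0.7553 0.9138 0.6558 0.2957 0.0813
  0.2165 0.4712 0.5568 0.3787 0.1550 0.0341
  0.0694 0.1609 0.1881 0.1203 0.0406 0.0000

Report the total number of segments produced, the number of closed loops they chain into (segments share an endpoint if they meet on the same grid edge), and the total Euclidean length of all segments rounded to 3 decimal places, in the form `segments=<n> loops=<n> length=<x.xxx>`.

segments=12 loops=1 length=8.657

cell (0,0): code 0100 → (0.693,1.000)–(1.000,0.702)
cell (0,1): code 1100 → (0.742,2.000)–(0.693,1.000)
cell (0,2): code 1000 → (1.000,2.398)–(0.742,2.000)
cell (1,0): code 0110 → (1.000,0.702)–(2.000,0.605)
cell (1,2): code 1101 → (1.914,3.000)–(1.000,2.398)
cell (1,3): code 1000 → (2.000,3.051)–(1.914,3.000)
cell (2,0): code 0110 → (2.000,0.605)–(3.000,0.815)
cell (2,2): code 1011 → (3.000,2.910)–(2.442,3.000)
cell (2,3): code 0001 → (2.442,3.000)–(2.000,3.051)
cell (3,0): code 0010 → (3.000,0.815)–(3.269,1.000)
cell (3,1): code 0011 → (3.269,1.000)–(3.658,2.000)
cell (3,2): code 0001 → (3.658,2.000)–(3.000,2.910)
total: 12 segments, chained into 1 closed loop(s), length Σ = 8.656747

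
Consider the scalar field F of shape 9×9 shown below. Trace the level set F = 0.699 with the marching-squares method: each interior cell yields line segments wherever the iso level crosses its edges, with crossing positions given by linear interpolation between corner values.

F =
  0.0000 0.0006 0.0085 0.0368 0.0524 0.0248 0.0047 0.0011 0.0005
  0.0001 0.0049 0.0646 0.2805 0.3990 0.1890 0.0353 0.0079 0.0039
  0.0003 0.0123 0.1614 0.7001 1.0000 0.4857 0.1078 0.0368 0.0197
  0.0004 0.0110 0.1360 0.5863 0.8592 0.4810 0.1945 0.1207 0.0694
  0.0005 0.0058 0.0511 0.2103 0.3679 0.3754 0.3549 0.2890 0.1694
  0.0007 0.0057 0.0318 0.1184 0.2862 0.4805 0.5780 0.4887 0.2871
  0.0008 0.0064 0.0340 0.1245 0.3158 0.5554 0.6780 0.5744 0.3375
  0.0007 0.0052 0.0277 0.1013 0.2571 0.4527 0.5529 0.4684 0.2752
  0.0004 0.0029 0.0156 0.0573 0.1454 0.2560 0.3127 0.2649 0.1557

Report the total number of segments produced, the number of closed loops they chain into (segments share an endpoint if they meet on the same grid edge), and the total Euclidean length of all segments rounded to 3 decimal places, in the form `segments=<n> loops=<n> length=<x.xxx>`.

cell (1,2): code 0100 → (1.997,3.000)–(2.000,2.998)
cell (1,3): code 1100 → (1.499,4.000)–(1.997,3.000)
cell (1,4): code 1000 → (2.000,4.585)–(1.499,4.000)
cell (2,2): code 0010 → (2.000,2.998)–(2.010,3.000)
cell (2,3): code 0111 → (2.010,3.000)–(3.000,3.413)
cell (2,4): code 1001 → (3.000,4.424)–(2.000,4.585)
cell (3,3): code 0010 → (3.000,3.413)–(3.326,4.000)
cell (3,4): code 0001 → (3.326,4.000)–(3.000,4.424)
total: 8 segments, chained into 1 closed loop(s), length Σ = 5.192778

segments=8 loops=1 length=5.193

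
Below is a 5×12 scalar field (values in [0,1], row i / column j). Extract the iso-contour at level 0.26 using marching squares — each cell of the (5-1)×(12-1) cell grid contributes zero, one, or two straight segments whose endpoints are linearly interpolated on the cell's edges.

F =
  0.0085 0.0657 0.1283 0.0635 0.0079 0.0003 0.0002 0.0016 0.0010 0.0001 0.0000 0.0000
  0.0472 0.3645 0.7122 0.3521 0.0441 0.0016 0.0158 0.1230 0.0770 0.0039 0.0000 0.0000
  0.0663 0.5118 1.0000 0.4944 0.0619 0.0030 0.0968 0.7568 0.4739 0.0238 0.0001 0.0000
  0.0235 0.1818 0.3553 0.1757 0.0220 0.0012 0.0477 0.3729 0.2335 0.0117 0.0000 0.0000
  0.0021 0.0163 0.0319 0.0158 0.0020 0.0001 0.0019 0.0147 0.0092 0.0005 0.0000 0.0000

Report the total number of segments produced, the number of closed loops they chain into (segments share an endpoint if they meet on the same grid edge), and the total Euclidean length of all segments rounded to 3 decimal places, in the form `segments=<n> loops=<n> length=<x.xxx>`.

cell (0,0): code 0100 → (0.650,1.000)–(1.000,0.671)
cell (0,1): code 1100 → (0.226,2.000)–(0.650,1.000)
cell (0,2): code 1100 → (0.681,3.000)–(0.226,2.000)
cell (0,3): code 1000 → (1.000,3.299)–(0.681,3.000)
cell (1,0): code 0110 → (1.000,0.671)–(2.000,0.435)
cell (1,3): code 1001 → (2.000,3.542)–(1.000,3.299)
cell (1,6): code 0100 → (1.216,7.000)–(2.000,6.247)
cell (1,7): code 1100 → (1.461,8.000)–(1.216,7.000)
cell (1,8): code 1000 → (2.000,8.475)–(1.461,8.000)
cell (2,0): code 0010 → (2.000,0.435)–(2.763,1.000)
cell (2,1): code 0111 → (2.763,1.000)–(3.000,1.451)
cell (2,2): code 1011 → (3.000,2.531)–(2.735,3.000)
cell (2,3): code 0001 → (2.735,3.000)–(2.000,3.542)
cell (2,6): code 0110 → (2.000,6.247)–(3.000,6.653)
cell (2,7): code 1011 → (3.000,7.810)–(2.890,8.000)
cell (2,8): code 0001 → (2.890,8.000)–(2.000,8.475)
cell (3,1): code 0010 → (3.000,1.451)–(3.295,2.000)
cell (3,2): code 0001 → (3.295,2.000)–(3.000,2.531)
cell (3,6): code 0010 → (3.000,6.653)–(3.315,7.000)
cell (3,7): code 0001 → (3.315,7.000)–(3.000,7.810)
total: 20 segments, chained into 2 closed loop(s), length Σ = 15.781323

segments=20 loops=2 length=15.781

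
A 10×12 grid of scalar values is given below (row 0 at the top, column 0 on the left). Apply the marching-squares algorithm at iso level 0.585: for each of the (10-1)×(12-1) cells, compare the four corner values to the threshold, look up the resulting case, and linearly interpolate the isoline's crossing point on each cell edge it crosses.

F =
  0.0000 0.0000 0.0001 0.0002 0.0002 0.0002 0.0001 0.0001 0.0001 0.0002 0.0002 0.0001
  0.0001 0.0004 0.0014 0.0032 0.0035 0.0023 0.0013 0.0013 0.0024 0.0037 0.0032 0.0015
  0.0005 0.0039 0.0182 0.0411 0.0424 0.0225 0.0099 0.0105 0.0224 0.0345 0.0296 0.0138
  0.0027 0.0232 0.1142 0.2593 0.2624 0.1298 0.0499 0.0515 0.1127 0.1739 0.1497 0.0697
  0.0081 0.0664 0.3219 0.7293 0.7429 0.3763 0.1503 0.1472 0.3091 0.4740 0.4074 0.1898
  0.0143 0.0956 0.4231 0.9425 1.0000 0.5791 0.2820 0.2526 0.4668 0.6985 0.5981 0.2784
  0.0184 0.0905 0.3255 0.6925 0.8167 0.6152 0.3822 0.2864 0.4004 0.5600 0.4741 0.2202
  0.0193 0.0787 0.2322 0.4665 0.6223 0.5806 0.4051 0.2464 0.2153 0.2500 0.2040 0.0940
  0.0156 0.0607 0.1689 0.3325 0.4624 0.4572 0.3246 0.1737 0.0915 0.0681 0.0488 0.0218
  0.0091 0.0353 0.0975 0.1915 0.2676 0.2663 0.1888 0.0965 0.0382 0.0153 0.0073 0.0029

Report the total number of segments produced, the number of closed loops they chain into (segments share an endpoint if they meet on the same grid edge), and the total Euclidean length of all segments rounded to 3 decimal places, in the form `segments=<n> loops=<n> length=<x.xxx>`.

segments=20 loops=2 length=14.255

cell (3,2): code 0100 → (3.693,3.000)–(4.000,2.646)
cell (3,3): code 1100 → (3.671,4.000)–(3.693,3.000)
cell (3,4): code 1000 → (4.000,4.431)–(3.671,4.000)
cell (4,2): code 0110 → (4.000,2.646)–(5.000,2.312)
cell (4,4): code 1001 → (5.000,4.986)–(4.000,4.431)
cell (4,8): code 0100 → (4.494,9.000)–(5.000,8.510)
cell (4,9): code 1100 → (4.931,10.000)–(4.494,9.000)
cell (4,10): code 1000 → (5.000,10.041)–(4.931,10.000)
cell (5,2): code 0110 → (5.000,2.312)–(6.000,2.707)
cell (5,4): code 1101 → (5.163,5.000)–(5.000,4.986)
cell (5,5): code 1000 → (6.000,5.130)–(5.163,5.000)
cell (5,8): code 0010 → (5.000,8.510)–(5.819,9.000)
cell (5,9): code 0011 → (5.819,9.000)–(5.106,10.000)
cell (5,10): code 0001 → (5.106,10.000)–(5.000,10.041)
cell (6,2): code 0010 → (6.000,2.707)–(6.476,3.000)
cell (6,3): code 0111 → (6.476,3.000)–(7.000,3.761)
cell (6,4): code 1011 → (7.000,4.894)–(6.873,5.000)
cell (6,5): code 0001 → (6.873,5.000)–(6.000,5.130)
cell (7,3): code 0010 → (7.000,3.761)–(7.233,4.000)
cell (7,4): code 0001 → (7.233,4.000)–(7.000,4.894)
total: 20 segments, chained into 2 closed loop(s), length Σ = 14.255451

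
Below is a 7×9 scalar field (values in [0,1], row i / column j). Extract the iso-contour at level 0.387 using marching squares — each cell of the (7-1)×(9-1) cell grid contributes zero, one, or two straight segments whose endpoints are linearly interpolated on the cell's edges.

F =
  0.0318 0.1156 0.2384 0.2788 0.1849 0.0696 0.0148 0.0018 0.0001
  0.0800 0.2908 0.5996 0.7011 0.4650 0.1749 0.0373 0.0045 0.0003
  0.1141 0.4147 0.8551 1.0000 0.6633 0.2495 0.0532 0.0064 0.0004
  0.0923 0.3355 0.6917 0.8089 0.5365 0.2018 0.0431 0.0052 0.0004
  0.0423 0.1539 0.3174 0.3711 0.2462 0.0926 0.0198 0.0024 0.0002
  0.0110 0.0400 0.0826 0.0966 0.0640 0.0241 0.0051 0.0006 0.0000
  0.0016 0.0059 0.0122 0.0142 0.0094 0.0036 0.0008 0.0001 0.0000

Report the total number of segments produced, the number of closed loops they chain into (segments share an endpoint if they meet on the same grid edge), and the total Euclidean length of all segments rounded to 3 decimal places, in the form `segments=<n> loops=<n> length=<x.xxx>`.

segments=14 loops=1 length=11.585

cell (0,1): code 0100 → (0.411,2.000)–(1.000,1.312)
cell (0,2): code 1100 → (0.256,3.000)–(0.411,2.000)
cell (0,3): code 1100 → (0.722,4.000)–(0.256,3.000)
cell (0,4): code 1000 → (1.000,4.269)–(0.722,4.000)
cell (1,0): code 0100 → (1.776,1.000)–(2.000,0.908)
cell (1,1): code 1110 → (1.000,1.312)–(1.776,1.000)
cell (1,4): code 1001 → (2.000,4.668)–(1.000,4.269)
cell (2,0): code 0010 → (2.000,0.908)–(2.350,1.000)
cell (2,1): code 0111 → (2.350,1.000)–(3.000,1.145)
cell (2,4): code 1001 → (3.000,4.447)–(2.000,4.668)
cell (3,1): code 0010 → (3.000,1.145)–(3.814,2.000)
cell (3,2): code 0011 → (3.814,2.000)–(3.964,3.000)
cell (3,3): code 0011 → (3.964,3.000)–(3.515,4.000)
cell (3,4): code 0001 → (3.515,4.000)–(3.000,4.447)
total: 14 segments, chained into 1 closed loop(s), length Σ = 11.584514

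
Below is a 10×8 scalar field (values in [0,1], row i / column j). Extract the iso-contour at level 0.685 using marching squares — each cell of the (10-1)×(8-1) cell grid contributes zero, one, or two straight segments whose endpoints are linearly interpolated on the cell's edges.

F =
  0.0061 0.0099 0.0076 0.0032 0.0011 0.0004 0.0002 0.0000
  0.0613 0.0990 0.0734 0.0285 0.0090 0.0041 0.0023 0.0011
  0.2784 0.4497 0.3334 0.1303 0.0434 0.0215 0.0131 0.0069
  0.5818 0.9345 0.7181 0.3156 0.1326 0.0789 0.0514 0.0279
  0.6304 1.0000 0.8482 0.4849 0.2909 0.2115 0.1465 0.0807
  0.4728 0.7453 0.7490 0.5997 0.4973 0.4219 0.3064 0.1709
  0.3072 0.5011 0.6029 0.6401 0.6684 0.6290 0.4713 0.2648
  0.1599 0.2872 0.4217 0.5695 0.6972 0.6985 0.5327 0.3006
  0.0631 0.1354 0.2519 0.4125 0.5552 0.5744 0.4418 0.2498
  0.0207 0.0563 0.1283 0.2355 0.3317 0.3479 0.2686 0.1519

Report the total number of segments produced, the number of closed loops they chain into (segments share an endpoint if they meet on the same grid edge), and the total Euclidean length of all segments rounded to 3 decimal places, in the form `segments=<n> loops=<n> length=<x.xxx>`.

segments=16 loops=2 length=11.238

cell (2,0): code 0100 → (2.485,1.000)–(3.000,0.293)
cell (2,1): code 1100 → (2.914,2.000)–(2.485,1.000)
cell (2,2): code 1000 → (3.000,2.082)–(2.914,2.000)
cell (3,0): code 0110 → (3.000,0.293)–(4.000,0.148)
cell (3,2): code 1001 → (4.000,2.449)–(3.000,2.082)
cell (4,0): code 0110 → (4.000,0.148)–(5.000,0.779)
cell (4,2): code 1001 → (5.000,2.429)–(4.000,2.449)
cell (5,0): code 0010 → (5.000,0.779)–(5.247,1.000)
cell (5,1): code 0011 → (5.247,1.000)–(5.438,2.000)
cell (5,2): code 0001 → (5.438,2.000)–(5.000,2.429)
cell (6,3): code 0100 → (6.576,4.000)–(7.000,3.904)
cell (6,4): code 1100 → (6.806,5.000)–(6.576,4.000)
cell (6,5): code 1000 → (7.000,5.081)–(6.806,5.000)
cell (7,3): code 0010 → (7.000,3.904)–(7.086,4.000)
cell (7,4): code 0011 → (7.086,4.000)–(7.109,5.000)
cell (7,5): code 0001 → (7.109,5.000)–(7.000,5.081)
total: 16 segments, chained into 2 closed loop(s), length Σ = 11.238136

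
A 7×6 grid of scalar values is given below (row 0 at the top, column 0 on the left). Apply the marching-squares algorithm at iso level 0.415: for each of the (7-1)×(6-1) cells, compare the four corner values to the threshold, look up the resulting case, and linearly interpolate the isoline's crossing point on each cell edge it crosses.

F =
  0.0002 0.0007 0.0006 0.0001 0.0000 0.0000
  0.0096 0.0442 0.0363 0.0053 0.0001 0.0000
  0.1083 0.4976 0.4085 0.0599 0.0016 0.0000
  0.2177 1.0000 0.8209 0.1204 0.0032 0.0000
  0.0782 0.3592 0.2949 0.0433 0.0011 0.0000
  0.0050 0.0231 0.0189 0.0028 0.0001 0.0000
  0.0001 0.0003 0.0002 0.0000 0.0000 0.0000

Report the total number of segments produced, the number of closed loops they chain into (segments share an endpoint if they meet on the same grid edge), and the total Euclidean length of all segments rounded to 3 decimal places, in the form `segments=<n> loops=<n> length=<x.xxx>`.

cell (1,0): code 0100 → (1.818,1.000)–(2.000,0.788)
cell (1,1): code 1000 → (2.000,1.927)–(1.818,1.000)
cell (2,0): code 0110 → (2.000,0.788)–(3.000,0.252)
cell (2,1): code 1101 → (2.016,2.000)–(2.000,1.927)
cell (2,2): code 1000 → (3.000,2.579)–(2.016,2.000)
cell (3,0): code 0010 → (3.000,0.252)–(3.913,1.000)
cell (3,1): code 0011 → (3.913,1.000)–(3.772,2.000)
cell (3,2): code 0001 → (3.772,2.000)–(3.000,2.579)
total: 8 segments, chained into 1 closed loop(s), length Σ = 6.730645

segments=8 loops=1 length=6.731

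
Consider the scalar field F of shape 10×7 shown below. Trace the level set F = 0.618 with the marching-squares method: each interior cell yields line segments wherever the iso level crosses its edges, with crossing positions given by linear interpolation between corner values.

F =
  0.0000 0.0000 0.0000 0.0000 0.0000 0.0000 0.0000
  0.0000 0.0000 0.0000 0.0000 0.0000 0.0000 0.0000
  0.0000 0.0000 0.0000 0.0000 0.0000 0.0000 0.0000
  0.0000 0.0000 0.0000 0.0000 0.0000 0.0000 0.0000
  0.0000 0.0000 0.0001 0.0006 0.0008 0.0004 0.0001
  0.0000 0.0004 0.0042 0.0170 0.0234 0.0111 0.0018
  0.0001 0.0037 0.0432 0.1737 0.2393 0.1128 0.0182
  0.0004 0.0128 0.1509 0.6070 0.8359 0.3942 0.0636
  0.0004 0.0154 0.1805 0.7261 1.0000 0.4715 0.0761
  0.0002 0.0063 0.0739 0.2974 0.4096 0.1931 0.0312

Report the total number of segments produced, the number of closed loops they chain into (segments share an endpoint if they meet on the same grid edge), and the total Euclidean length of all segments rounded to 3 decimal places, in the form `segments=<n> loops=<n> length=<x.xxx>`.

cell (6,3): code 0100 → (6.635,4.000)–(7.000,3.048)
cell (6,4): code 1000 → (7.000,4.493)–(6.635,4.000)
cell (7,2): code 0100 → (7.092,3.000)–(8.000,2.802)
cell (7,3): code 1110 → (7.000,3.048)–(7.092,3.000)
cell (7,4): code 1001 → (8.000,4.723)–(7.000,4.493)
cell (8,2): code 0010 → (8.000,2.802)–(8.252,3.000)
cell (8,3): code 0011 → (8.252,3.000)–(8.647,4.000)
cell (8,4): code 0001 → (8.647,4.000)–(8.000,4.723)
total: 8 segments, chained into 1 closed loop(s), length Σ = 6.058446

segments=8 loops=1 length=6.058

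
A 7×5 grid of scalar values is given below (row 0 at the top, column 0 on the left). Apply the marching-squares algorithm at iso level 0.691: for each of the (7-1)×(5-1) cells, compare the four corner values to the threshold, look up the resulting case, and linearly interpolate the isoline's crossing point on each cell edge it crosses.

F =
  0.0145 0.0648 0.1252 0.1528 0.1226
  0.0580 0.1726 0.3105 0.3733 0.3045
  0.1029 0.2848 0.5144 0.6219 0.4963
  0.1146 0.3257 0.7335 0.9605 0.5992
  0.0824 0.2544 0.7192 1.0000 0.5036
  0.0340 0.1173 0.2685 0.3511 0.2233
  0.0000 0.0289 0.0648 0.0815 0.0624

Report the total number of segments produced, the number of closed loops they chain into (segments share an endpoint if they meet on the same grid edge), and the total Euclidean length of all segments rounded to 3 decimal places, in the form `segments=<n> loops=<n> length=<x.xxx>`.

segments=8 loops=1 length=6.440

cell (2,1): code 0100 → (2.806,2.000)–(3.000,1.896)
cell (2,2): code 1100 → (2.204,3.000)–(2.806,2.000)
cell (2,3): code 1000 → (3.000,3.746)–(2.204,3.000)
cell (3,1): code 0110 → (3.000,1.896)–(4.000,1.939)
cell (3,3): code 1001 → (4.000,3.622)–(3.000,3.746)
cell (4,1): code 0010 → (4.000,1.939)–(4.063,2.000)
cell (4,2): code 0011 → (4.063,2.000)–(4.476,3.000)
cell (4,3): code 0001 → (4.476,3.000)–(4.000,3.622)
total: 8 segments, chained into 1 closed loop(s), length Σ = 6.439807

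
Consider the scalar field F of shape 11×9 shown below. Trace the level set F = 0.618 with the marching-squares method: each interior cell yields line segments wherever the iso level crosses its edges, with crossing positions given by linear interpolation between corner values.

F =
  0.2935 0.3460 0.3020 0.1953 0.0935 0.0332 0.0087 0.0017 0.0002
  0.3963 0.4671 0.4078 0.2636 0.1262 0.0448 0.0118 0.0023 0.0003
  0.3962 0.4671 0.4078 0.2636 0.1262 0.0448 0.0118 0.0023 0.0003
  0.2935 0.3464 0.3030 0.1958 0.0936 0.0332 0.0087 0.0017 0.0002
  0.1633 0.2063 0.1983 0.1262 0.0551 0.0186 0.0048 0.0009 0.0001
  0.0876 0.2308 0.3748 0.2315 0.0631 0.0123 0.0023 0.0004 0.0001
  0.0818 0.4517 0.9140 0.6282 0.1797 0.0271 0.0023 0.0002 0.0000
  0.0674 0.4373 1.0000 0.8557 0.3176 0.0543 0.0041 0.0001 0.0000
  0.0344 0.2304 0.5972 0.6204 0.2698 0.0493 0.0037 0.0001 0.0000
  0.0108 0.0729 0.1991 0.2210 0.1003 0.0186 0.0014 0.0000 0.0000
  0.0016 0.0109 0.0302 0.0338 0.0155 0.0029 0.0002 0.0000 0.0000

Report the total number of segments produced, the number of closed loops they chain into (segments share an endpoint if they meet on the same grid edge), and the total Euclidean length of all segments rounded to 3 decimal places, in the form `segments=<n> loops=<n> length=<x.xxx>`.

cell (5,1): code 0100 → (5.451,2.000)–(6.000,1.360)
cell (5,2): code 1100 → (5.974,3.000)–(5.451,2.000)
cell (5,3): code 1000 → (6.000,3.023)–(5.974,3.000)
cell (6,1): code 0110 → (6.000,1.360)–(7.000,1.321)
cell (6,3): code 1001 → (7.000,3.442)–(6.000,3.023)
cell (7,1): code 0010 → (7.000,1.321)–(7.948,2.000)
cell (7,2): code 0111 → (7.948,2.000)–(8.000,2.897)
cell (7,3): code 1001 → (8.000,3.007)–(7.000,3.442)
cell (8,2): code 0010 → (8.000,2.897)–(8.006,3.000)
cell (8,3): code 0001 → (8.006,3.000)–(8.000,3.007)
total: 10 segments, chained into 1 closed loop(s), length Σ = 7.358862

segments=10 loops=1 length=7.359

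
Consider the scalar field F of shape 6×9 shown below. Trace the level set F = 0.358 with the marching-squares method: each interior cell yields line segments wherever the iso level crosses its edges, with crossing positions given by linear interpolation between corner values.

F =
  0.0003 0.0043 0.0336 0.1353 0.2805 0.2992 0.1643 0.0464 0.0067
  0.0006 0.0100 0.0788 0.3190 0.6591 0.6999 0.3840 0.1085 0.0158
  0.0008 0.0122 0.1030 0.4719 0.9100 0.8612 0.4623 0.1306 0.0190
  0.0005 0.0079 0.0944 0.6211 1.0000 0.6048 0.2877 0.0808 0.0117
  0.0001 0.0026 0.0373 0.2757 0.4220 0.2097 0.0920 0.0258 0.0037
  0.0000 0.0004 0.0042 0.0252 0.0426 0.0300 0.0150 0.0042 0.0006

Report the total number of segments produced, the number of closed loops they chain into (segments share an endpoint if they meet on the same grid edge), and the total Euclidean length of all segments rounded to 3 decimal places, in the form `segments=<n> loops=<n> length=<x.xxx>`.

segments=16 loops=1 length=11.974

cell (0,3): code 0100 → (0.205,4.000)–(1.000,3.115)
cell (0,4): code 1100 → (0.147,5.000)–(0.205,4.000)
cell (0,5): code 1100 → (0.882,6.000)–(0.147,5.000)
cell (0,6): code 1000 → (1.000,6.094)–(0.882,6.000)
cell (1,2): code 0100 → (1.255,3.000)–(2.000,2.691)
cell (1,3): code 1110 → (1.000,3.115)–(1.255,3.000)
cell (1,6): code 1001 → (2.000,6.314)–(1.000,6.094)
cell (2,2): code 0110 → (2.000,2.691)–(3.000,2.500)
cell (2,5): code 1011 → (3.000,5.778)–(2.597,6.000)
cell (2,6): code 0001 → (2.597,6.000)–(2.000,6.314)
cell (3,2): code 0010 → (3.000,2.500)–(3.762,3.000)
cell (3,3): code 0111 → (3.762,3.000)–(4.000,3.563)
cell (3,4): code 1011 → (4.000,4.301)–(3.625,5.000)
cell (3,5): code 0001 → (3.625,5.000)–(3.000,5.778)
cell (4,3): code 0010 → (4.000,3.563)–(4.169,4.000)
cell (4,4): code 0001 → (4.169,4.000)–(4.000,4.301)
total: 16 segments, chained into 1 closed loop(s), length Σ = 11.973946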